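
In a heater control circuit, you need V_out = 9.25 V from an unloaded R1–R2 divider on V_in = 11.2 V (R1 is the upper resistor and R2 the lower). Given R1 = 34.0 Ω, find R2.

R2 ≈ 161 Ω

The divider ratio is R2/(R1+R2) = 9.25/11.2 = 0.8259.
Rearranging, R2 = R1·k/(1−k) = 34.0 × 4.744 = 161.3 Ω.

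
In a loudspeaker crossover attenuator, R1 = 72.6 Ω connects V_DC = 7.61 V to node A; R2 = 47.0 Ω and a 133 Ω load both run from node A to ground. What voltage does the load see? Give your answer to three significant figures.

V_out ≈ 2.46 V

R2 ‖ R_L = (47.0 × 133)/(47.0 + 133) = 34.73 Ω.
Now apply the divider: V_out = 7.61 × 0.3236 = 2.462 V.
(Unloaded it would be 2.99 V; the load pulls it down.)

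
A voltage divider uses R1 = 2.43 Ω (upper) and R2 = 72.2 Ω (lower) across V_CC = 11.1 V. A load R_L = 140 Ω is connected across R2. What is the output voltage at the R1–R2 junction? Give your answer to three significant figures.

The load sits in parallel with R2, giving an effective lower resistance R2' = R2·R_L/(R2+R_L) = 47.63 Ω.
Then V_out = V_CC · R2'/(R1 + R2') = 11.1 × 47.63/50.06 = 10.56 V.

V_out ≈ 10.6 V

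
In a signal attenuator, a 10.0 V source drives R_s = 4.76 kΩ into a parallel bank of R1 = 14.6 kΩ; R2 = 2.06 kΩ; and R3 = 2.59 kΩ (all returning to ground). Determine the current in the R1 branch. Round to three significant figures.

Combine the parallel branches: R_p = (1/14.6 + 1/2.06 + 1/2.59)⁻¹ = 1.064 kΩ.
V_A by voltage divider: V_A = 10.0 × 1.064/(4.76 + 1.064) = 1.827 V.
I(R1) = V_A / R1 = 1.827/14.6 = 0.1251 mA.

I ≈ 0.125 mA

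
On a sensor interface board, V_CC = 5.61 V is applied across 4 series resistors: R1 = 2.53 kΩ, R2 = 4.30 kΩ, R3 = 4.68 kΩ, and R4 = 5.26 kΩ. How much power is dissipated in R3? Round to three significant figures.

P ≈ 0.524 mW

The common current is I = 5.61/16.77 = 0.3345 mA.
P(R3) = I²·R3 = (0.3345)² × 4.68 = 0.5237 mW.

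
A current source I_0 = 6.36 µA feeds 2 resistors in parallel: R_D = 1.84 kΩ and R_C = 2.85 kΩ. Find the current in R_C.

For two parallel branches, I_k = I_0 · (other R)/(sum of R).
I(R_C) = 6.36 × 1.84/(1.84 + 2.85) = 6.36 × 0.3923 = 2.495 µA.

I ≈ 2.50 µA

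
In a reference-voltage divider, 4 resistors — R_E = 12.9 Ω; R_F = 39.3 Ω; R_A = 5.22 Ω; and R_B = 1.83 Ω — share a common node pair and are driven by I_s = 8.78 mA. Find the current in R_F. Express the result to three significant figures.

I ≈ 0.266 mA

Total conductance ΣG = 1/12.9 + 1/39.3 + 1/5.22 + 1/1.83 = 0.8410 (units of 1/Ω).
R_F takes the fraction G_k/ΣG = 0.02545/0.8410 = 0.03026, so I = 8.78 × 0.03026 = 0.2657 mA.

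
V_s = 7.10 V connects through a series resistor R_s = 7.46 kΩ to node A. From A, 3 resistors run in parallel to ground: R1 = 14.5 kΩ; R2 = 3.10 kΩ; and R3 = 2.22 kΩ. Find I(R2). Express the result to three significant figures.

I ≈ 0.315 mA

Parallel bank: R_p = 1/(1/14.5 + 1/3.10 + 1/2.22) = 1.188 kΩ.
Node voltage V_A = V_s · R_p/(R_s + R_p) = 7.10 × 0.1373 = 0.9751 V.
Branch current I = V_A/R2 = 0.9751/3.10 = 0.3145 mA.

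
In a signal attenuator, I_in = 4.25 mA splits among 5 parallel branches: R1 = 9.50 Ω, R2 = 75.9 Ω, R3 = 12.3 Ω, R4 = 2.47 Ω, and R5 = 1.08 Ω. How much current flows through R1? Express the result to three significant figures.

Conductances: ΣG = 1/9.50 + 1/75.9 + 1/12.3 + 1/2.47 + 1/1.08 = 1.531 (1/Ω).
Current divider: I(R1) = I_in · G_k/ΣG = 4.25 × (0.1053/1.531) = 4.25 × 0.06878 = 0.2923 mA.

I ≈ 0.292 mA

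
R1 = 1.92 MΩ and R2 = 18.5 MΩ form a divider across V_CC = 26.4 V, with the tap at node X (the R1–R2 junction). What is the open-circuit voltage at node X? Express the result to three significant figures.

With X open, the divider is unloaded: V_th = 26.4 × 18.5/20.42 = 23.92 V.

V_th ≈ 23.9 V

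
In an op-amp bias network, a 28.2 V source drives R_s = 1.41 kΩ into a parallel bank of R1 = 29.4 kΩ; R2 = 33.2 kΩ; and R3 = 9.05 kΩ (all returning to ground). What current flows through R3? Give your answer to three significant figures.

Parallel bank: R_p = 1/(1/29.4 + 1/33.2 + 1/9.05) = 5.726 kΩ.
Node voltage V_A = V_CC · R_p/(R_s + R_p) = 28.2 × 0.8024 = 22.63 V.
Branch current I = V_A/R3 = 22.63/9.05 = 2.500 mA.

I ≈ 2.50 mA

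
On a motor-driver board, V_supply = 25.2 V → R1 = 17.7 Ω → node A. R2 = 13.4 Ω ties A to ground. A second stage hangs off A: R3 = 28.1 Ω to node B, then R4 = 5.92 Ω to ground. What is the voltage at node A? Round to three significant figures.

V_A ≈ 8.87 V

The second stage (R3 + R4 = 34.02 Ω) loads node A in parallel with R2.
Effective lower resistance at A: R2 ‖ 34.02 = 9.613 Ω.
So V_A = 25.2 × 0.3520 = 8.870 V.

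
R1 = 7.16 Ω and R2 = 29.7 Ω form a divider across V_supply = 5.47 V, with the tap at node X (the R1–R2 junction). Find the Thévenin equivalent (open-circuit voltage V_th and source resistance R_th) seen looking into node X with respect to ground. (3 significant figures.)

Open-circuit (no load on X): V_th = V_supply · R2/(R1 + R2) = 5.47 × 29.7/(7.160 + 29.7) = 4.407 V.
With V_supply suppressed (replaced by a short), R_th = R1 ‖ R2 = (7.160 × 29.7)/(7.160 + 29.7) = 5.769 Ω.

V_th ≈ 4.41 V, R_th ≈ 5.77 Ω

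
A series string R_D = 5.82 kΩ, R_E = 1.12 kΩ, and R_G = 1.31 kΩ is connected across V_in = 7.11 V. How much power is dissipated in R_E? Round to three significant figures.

Series current I = V_in/ΣR = 7.11/8.250 = 0.8618 mA.
P(R_E) = I²·R_E = (0.8618)² × 1.12 = 0.8319 mW.

P ≈ 0.832 mW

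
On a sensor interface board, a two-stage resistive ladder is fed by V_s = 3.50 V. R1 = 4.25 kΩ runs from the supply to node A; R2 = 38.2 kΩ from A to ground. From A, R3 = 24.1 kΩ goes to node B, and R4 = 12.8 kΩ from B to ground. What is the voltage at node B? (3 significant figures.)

V_B ≈ 0.990 V

The second stage (R3 + R4 = 36.90 kΩ) loads node A in parallel with R2.
Effective lower resistance at A: R2 ‖ 36.90 = 18.77 kΩ.
So V_A = 3.50 × 0.8154 = 2.854 V.
Stage 2 is unloaded, so V_B = V_A · R4/(R3+R4) = 2.854 × 12.8/36.90 = 0.9899 V.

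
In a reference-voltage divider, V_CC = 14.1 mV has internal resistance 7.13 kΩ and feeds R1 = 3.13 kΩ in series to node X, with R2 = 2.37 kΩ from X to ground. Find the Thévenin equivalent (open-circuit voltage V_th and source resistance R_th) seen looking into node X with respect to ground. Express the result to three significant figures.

R1' = 7.13 + 3.13 = 10.26 kΩ (source resistance + R1).
Open-circuit (no load on X): V_th = V_CC · R2/(R1' + R2) = 14.1 × 2.37/(10.26 + 2.37) = 2.646 mV.
Zeroing V_CC shorts the top of R1' to ground, so R_th = R1' ‖ R2 = 1.925 kΩ.

V_th ≈ 2.65 mV, R_th ≈ 1.93 kΩ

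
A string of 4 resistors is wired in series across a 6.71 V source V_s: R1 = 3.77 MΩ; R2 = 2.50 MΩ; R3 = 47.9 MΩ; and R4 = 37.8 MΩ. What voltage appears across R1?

Total series resistance ΣR = 3.77 + 2.50 + 47.9 + 37.8 = 91.97 MΩ.
Voltage divider: V = V_s · (3.770 / 91.97) = 6.71 × 0.04099 = 0.2751 V.

V ≈ 0.275 V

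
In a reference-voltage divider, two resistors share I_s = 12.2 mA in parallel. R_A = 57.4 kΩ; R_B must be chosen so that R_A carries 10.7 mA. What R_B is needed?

Two-branch current divider: I_A = I_s · R_B/(R_A + R_B).
With f = 0.8770, R_B = R_A · f/(1−f) = 57.4 × 7.133 = 409.5 kΩ.

R_B ≈ 409 kΩ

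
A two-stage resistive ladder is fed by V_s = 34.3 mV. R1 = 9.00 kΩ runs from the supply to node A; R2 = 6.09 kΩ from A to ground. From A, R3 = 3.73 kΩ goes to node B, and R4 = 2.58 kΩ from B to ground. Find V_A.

V_A ≈ 8.79 mV

The second stage (R3 + R4 = 6.310 kΩ) loads node A in parallel with R2.
R2 ‖ (R3+R4) = 3.099 kΩ.
First divider: V_A = V_s · 3.099/(9.00 + 3.099) = 8.786 mV.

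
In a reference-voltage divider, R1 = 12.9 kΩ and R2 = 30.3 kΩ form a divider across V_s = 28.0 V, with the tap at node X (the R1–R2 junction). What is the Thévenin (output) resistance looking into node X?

R_th ≈ 9.05 kΩ

Zeroing V_s shorts the top of R1 to ground, so R_th = R1 ‖ R2 = 9.048 kΩ.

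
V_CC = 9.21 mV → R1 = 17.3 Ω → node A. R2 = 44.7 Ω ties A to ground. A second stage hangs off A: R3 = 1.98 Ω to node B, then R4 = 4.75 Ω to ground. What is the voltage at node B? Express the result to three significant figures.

The second stage (R3 + R4 = 6.730 Ω) loads node A in parallel with R2.
Effective lower resistance at A: R2 ‖ 6.730 = 5.849 Ω.
V_A = 9.21 × 5.849/(17.3 + 5.849) = 2.327 mV.
Then the unloaded second divider: V_B = V_A × R4/(R3+R4) = 2.327 × 0.7058 = 1.643 mV.

V_B ≈ 1.64 mV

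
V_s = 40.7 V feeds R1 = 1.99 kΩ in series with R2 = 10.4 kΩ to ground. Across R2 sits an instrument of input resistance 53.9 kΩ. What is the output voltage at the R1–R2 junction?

R2 ‖ R_L = (10.4 × 53.9)/(10.4 + 53.9) = 8.718 kΩ.
Then V_out = V_s · R2'/(R1 + R2') = 40.7 × 8.718/10.71 = 33.14 V.

V_out ≈ 33.1 V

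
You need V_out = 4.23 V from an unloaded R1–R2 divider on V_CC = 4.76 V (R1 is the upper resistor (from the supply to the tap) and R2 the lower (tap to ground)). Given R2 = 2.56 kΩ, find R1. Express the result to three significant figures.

R1 ≈ 0.321 kΩ

V_out/V_CC = R2/(R1+R2) = 0.8887.
So R1 = R2 · (V_CC/V_out − 1) = 2.56 × (4.76/4.23 − 1) = 2.56 × 0.1253 = 0.3208 kΩ.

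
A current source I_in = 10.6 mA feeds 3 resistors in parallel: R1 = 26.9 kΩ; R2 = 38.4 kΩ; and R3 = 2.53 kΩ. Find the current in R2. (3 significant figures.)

Total conductance ΣG = 1/26.9 + 1/38.4 + 1/2.53 = 0.4585 (units of 1/kΩ).
R2 takes the fraction G_k/ΣG = 0.02604/0.4585 = 0.05680, so I = 10.6 × 0.05680 = 0.6021 mA.

I ≈ 0.602 mA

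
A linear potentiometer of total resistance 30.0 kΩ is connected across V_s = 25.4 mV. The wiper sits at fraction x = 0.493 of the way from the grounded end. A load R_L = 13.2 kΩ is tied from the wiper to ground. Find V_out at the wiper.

V_out ≈ 7.99 mV

Split the track: R_lower = x·R_p = 14.79 kΩ, R_upper = (1−x)·R_p = 15.21 kΩ.
(x·R_p) ‖ R_L = 6.975 kΩ.
Then V_out = V_s · 6.975/(15.21 + 6.975) = 7.986 mV.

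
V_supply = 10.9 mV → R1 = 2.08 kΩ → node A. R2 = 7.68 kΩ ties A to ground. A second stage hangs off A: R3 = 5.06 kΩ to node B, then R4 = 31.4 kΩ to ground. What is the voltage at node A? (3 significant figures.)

V_A ≈ 8.21 mV

The second stage (R3 + R4 = 36.46 kΩ) loads node A in parallel with R2.
R2 ‖ (R3+R4) = 6.344 kΩ.
So V_A = 10.9 × 0.7531 = 8.209 mV.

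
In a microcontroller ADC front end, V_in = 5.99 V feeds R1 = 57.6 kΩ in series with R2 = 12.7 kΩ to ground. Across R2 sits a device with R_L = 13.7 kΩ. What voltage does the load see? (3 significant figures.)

The load sits in parallel with R2, giving an effective lower resistance R2' = R2·R_L/(R2+R_L) = 6.591 kΩ.
Then V_out = V_in · R2'/(R1 + R2') = 5.99 × 6.591/64.19 = 0.6150 V.

V_out ≈ 0.615 V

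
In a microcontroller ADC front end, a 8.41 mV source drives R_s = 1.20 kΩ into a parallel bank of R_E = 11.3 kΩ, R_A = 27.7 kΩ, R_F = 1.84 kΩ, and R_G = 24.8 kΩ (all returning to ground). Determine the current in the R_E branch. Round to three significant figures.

I ≈ 0.402 µA

Parallel bank: R_p = 1/(1/11.3 + 1/27.7 + 1/1.84 + 1/24.8) = 1.412 kΩ.
V_A by voltage divider: V_A = 8.41 × 1.412/(1.20 + 1.412) = 4.546 mV.
Branch current I = V_A/R_E = 4.546/11.3 = 0.4023 µA.
(Equivalently: I_total = 3.220 µA, then current-divider fraction G_k/ΣG = 0.1249.)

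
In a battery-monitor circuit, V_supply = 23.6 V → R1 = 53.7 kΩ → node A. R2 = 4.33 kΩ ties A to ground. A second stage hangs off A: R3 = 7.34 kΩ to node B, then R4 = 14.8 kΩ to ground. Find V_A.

V_A ≈ 1.49 V

Looking into the second stage from A: R3 + R4 = 22.14 kΩ appears in parallel with R2.
Effective lower resistance at A: R2 ‖ 22.14 = 3.622 kΩ.
First divider: V_A = V_supply · 3.622/(53.7 + 3.622) = 1.491 V.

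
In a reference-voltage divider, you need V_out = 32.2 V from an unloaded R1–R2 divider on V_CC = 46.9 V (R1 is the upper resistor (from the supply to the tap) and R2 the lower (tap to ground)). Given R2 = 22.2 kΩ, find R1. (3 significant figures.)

R1 ≈ 10.1 kΩ

The divider ratio is R2/(R1+R2) = 32.2/46.9 = 0.6866.
R1 = R2·(1/k − 1) = 22.2 × 0.4565 = 10.13 kΩ.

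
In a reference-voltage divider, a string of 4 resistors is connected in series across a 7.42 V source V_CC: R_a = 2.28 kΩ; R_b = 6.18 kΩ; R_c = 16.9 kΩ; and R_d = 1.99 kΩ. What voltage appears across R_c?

V ≈ 4.58 V

ΣR = 2.28 + 6.18 + 16.9 + 1.99 = 27.35 kΩ.
Voltage divider: V = V_CC · (16.90 / 27.35) = 7.42 × 0.6179 = 4.585 V.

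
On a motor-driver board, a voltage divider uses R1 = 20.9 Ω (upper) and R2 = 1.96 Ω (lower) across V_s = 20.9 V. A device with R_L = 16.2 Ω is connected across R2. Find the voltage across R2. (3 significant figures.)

R2 ‖ R_L = (1.96 × 16.2)/(1.96 + 16.2) = 1.748 Ω.
Now apply the divider: V_out = 20.9 × 0.07720 = 1.613 V.
(Unloaded it would be 1.79 V; the load pulls it down.)

V_out ≈ 1.61 V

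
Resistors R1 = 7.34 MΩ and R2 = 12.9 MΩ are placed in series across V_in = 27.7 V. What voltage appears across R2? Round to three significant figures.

Total series resistance ΣR = 7.34 + 12.9 = 20.24 MΩ.
V = V_in · R/ΣR = 27.7 × 0.6374 = 17.65 V.

V ≈ 17.7 V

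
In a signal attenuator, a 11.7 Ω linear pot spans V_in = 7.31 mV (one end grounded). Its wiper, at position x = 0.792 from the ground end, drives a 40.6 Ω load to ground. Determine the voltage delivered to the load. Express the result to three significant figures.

Split the track: R_lower = x·R_p = 9.266 Ω, R_upper = (1−x)·R_p = 2.434 Ω.
R_L loads the lower segment: effective lower R = 7.544 Ω.
Then V_out = V_in · 7.544/(2.434 + 7.544) = 5.527 mV.
(Unloaded: V_out = x·V_in = 5.79 mV.)

V_out ≈ 5.53 mV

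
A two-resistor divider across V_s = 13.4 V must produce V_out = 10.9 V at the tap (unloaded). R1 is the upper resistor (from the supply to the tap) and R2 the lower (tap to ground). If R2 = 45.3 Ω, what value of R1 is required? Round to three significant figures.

V_out/V_s = R2/(R1+R2) = 0.8134.
R1 = R2·(1/k − 1) = 45.3 × 0.2294 = 10.39 Ω.

R1 ≈ 10.4 Ω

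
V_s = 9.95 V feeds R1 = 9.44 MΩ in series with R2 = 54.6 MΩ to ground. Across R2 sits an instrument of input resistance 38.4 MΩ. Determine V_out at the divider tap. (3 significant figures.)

V_out ≈ 7.01 V

First combine the lower leg with the load: R2 ‖ R_L = 22.54 MΩ.
Now apply the divider: V_out = 9.95 × 0.7049 = 7.013 V.
(Unloaded it would be 8.48 V; the load pulls it down.)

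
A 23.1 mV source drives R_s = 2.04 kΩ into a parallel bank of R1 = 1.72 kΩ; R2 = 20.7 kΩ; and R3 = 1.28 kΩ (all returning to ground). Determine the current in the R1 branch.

Combine the parallel branches: R_p = (1/1.72 + 1/20.7 + 1/1.28)⁻¹ = 0.7087 kΩ.
V_A = 23.1 × 0.7087/2.749 = 5.956 mV.
Branch current I = V_A/R1 = 5.956/1.72 = 3.463 µA.

I ≈ 3.46 µA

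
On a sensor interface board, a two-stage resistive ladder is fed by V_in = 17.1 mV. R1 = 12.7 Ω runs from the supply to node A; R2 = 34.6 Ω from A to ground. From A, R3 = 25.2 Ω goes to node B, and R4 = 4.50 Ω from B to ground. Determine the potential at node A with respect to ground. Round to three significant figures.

Looking into the second stage from A: R3 + R4 = 29.70 Ω appears in parallel with R2.
R2 ‖ (R3+R4) = 15.98 Ω.
First divider: V_A = V_in · 15.98/(12.7 + 15.98) = 9.528 mV.

V_A ≈ 9.53 mV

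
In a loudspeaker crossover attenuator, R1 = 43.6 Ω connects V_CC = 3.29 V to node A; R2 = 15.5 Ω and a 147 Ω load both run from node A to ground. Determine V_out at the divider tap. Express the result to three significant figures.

The load sits in parallel with R2, giving an effective lower resistance R2' = R2·R_L/(R2+R_L) = 14.02 Ω.
Then V_out = V_CC · R2'/(R1 + R2') = 3.29 × 14.02/57.62 = 0.8006 V.
(Unloaded it would be 0.863 V; the load pulls it down.)

V_out ≈ 0.801 V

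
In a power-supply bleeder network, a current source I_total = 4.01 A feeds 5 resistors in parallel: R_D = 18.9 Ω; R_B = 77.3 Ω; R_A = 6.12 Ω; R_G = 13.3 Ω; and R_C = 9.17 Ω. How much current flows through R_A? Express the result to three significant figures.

I ≈ 1.58 A

ΣG = 1/18.9 + 1/77.3 + 1/6.12 + 1/13.3 + 1/9.17 = 0.4135.
R_A takes the fraction G_k/ΣG = 0.1634/0.4135 = 0.3952, so I = 4.01 × 0.3952 = 1.585 A.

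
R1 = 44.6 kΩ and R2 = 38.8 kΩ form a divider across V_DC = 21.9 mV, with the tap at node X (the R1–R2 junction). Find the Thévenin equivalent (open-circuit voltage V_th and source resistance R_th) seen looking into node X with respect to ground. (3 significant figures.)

V_th ≈ 10.2 mV, R_th ≈ 20.7 kΩ

Open-circuit (no load on X): V_th = V_DC · R2/(R1 + R2) = 21.9 × 38.8/(44.60 + 38.8) = 10.19 mV.
Looking into X with the source shorted: R_th = R1·R2/(R1+R2) = 44.60 × 38.8/83.40 = 20.75 kΩ.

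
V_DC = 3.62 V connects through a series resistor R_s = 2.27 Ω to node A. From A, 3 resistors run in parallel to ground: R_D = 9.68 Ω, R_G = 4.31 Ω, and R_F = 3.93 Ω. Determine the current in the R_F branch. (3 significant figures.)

I ≈ 0.394 A

Equivalent of the parallel group: R_p = 1.696 Ω.
Node voltage V_A = V_DC · R_p/(R_s + R_p) = 3.62 × 0.4276 = 1.548 V.
Branch current I = V_A/R_F = 1.548/3.93 = 0.3938 A.
(Check via current divider: I_total = 0.9129 A; share G_k/ΣG = 0.4314 → same result.)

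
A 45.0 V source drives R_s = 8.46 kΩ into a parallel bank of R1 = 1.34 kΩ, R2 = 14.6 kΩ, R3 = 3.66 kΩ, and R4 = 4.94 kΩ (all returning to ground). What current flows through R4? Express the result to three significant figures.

I ≈ 0.764 mA

Equivalent of the parallel group: R_p = 0.7749 kΩ.
V_A = 45.0 × 0.7749/9.235 = 3.776 V.
Branch current I = V_A/R4 = 3.776/4.94 = 0.7644 mA.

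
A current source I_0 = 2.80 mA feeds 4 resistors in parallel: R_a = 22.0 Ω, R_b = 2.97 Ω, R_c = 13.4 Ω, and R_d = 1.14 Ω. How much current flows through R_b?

I ≈ 0.707 mA

Total conductance ΣG = 1/22.0 + 1/2.97 + 1/13.4 + 1/1.14 = 1.334 (units of 1/Ω).
R_b takes the fraction G_k/ΣG = 0.3367/1.334 = 0.2524, so I = 2.80 × 0.2524 = 0.7067 mA.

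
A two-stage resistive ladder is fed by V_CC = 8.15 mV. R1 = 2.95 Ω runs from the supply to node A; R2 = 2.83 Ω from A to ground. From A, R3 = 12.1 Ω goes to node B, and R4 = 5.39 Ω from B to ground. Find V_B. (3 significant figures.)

V_B ≈ 1.14 mV

Looking into the second stage from A: R3 + R4 = 17.49 Ω appears in parallel with R2.
R2 ‖ (R3+R4) = 2.436 Ω.
So V_A = 8.15 × 0.4523 = 3.686 mV.
V_B = V_A × 0.3082 = 1.136 mV.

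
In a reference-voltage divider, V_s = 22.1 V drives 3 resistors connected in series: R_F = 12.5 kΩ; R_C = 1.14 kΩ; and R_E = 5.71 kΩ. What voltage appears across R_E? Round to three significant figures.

V ≈ 6.52 V

Total series resistance ΣR = 12.5 + 1.14 + 5.71 = 19.35 kΩ.
By the voltage-divider rule, V = 22.1 × 5.710/19.35 = 6.521 V.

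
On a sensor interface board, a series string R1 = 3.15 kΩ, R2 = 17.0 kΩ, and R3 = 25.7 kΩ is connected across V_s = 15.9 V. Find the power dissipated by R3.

Series current I = V_s/ΣR = 15.9/45.85 = 0.3468 mA.
V(R3) = I·R = 8.912 V; P = V·I = 8.912 × 0.3468 = 3.091 mW.

P ≈ 3.09 mW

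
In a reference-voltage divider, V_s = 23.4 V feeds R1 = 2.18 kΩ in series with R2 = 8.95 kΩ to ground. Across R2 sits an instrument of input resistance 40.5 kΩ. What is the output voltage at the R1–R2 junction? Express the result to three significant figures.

V_out ≈ 18.0 V

First combine the lower leg with the load: R2 ‖ R_L = 7.330 kΩ.
Voltage divider with the loaded lower leg: V_out = 23.4 × 7.330/(2.18 + 7.330) = 23.4 × 0.7708 = 18.04 V.
(Unloaded it would be 18.8 V; the load pulls it down.)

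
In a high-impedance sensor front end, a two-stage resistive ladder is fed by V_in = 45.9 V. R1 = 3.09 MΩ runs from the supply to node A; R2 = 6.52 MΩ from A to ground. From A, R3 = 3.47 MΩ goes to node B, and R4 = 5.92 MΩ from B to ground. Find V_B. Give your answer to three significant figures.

V_B ≈ 16.0 V

Looking into the second stage from A: R3 + R4 = 9.390 MΩ appears in parallel with R2.
Effective lower resistance at A: R2 ‖ 9.390 = 3.848 MΩ.
V_A = 45.9 × 3.848/(3.09 + 3.848) = 25.46 V.
Then the unloaded second divider: V_B = V_A × R4/(R3+R4) = 25.46 × 0.6305 = 16.05 V.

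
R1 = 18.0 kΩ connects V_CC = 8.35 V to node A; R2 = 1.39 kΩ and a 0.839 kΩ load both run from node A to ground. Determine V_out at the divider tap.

The load sits in parallel with R2, giving an effective lower resistance R2' = R2·R_L/(R2+R_L) = 0.5232 kΩ.
Then V_out = V_CC · R2'/(R1 + R2') = 8.35 × 0.5232/18.52 = 0.2359 V.

V_out ≈ 0.236 V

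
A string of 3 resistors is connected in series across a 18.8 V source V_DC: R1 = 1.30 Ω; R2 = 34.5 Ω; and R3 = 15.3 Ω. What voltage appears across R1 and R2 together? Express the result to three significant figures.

ΣR = 1.30 + 34.5 + 15.3 = 51.10 Ω.
R_{R1..R2} = 1.30 + 34.5 = 35.80 Ω.
V = V_DC · R/ΣR = 18.8 × 0.7006 = 13.17 V.

V ≈ 13.2 V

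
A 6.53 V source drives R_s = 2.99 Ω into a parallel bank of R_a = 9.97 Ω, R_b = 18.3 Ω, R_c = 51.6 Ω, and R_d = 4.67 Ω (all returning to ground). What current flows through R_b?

Combine the parallel branches: R_p = (1/9.97 + 1/18.3 + 1/51.6 + 1/4.67)⁻¹ = 2.574 Ω.
V_A by voltage divider: V_A = 6.53 × 2.574/(2.99 + 2.574) = 3.021 V.
I(R_b) = V_A / R_b = 3.021/18.3 = 0.1651 A.
(Check via current divider: I_total = 1.174 A; share G_k/ΣG = 0.1407 → same result.)

I ≈ 0.165 A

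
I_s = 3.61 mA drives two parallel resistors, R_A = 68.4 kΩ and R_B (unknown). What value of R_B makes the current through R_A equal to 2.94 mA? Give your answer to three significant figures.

R_B ≈ 300 kΩ

In a two-way split, I_A/I_s = R_B/(R_A + R_B).
With f = 0.8144, R_B = R_A · f/(1−f) = 68.4 × 4.388 = 300.1 kΩ.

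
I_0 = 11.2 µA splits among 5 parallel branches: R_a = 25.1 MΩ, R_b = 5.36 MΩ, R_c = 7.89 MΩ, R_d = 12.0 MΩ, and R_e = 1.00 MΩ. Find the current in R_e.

ΣG = 1/25.1 + 1/5.36 + 1/7.89 + 1/12.0 + 1/1.00 = 1.436.
Current divider: I(R_e) = I_0 · G_k/ΣG = 11.2 × (1.000/1.436) = 11.2 × 0.6961 = 7.797 µA.

I ≈ 7.80 µA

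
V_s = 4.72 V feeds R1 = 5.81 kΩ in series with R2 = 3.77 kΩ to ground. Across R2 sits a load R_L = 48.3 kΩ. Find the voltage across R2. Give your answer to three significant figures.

V_out ≈ 1.77 V

The load sits in parallel with R2, giving an effective lower resistance R2' = R2·R_L/(R2+R_L) = 3.497 kΩ.
Now apply the divider: V_out = 4.72 × 0.3757 = 1.774 V.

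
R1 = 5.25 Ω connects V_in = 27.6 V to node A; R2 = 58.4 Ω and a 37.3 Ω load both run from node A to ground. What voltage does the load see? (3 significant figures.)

V_out ≈ 22.4 V

The load sits in parallel with R2, giving an effective lower resistance R2' = R2·R_L/(R2+R_L) = 22.76 Ω.
Voltage divider with the loaded lower leg: V_out = 27.6 × 22.76/(5.25 + 22.76) = 27.6 × 0.8126 = 22.43 V.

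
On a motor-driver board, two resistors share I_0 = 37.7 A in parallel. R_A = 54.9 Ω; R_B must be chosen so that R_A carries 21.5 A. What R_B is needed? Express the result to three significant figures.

R_B ≈ 72.9 Ω

The fraction through R_A equals R_B/(R_A+R_B).
21.5/37.7 = R_B/(R_A + R_B) → R_B = R_A · (0.5703)/(1 − 0.5703) = 54.9 × 1.327 = 72.86 Ω.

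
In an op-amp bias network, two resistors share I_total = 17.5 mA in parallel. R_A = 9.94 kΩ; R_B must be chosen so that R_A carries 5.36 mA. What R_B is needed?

R_B ≈ 4.39 kΩ

Two-branch current divider: I_A = I_total · R_B/(R_A + R_B).
With f = 0.3063, R_B = R_A · f/(1−f) = 9.94 × 0.4415 = 4.389 kΩ.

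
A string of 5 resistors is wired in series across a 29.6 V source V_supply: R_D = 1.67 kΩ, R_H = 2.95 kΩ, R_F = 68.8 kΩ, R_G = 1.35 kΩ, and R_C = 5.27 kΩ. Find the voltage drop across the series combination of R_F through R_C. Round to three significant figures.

ΣR = 1.67 + 2.95 + 68.8 + 1.35 + 5.27 = 80.04 kΩ.
R_{R_F..R_C} = 68.8 + 1.35 + 5.27 = 75.42 kΩ.
V = V_supply · R/ΣR = 29.6 × 0.9423 = 27.89 V.

V ≈ 27.9 V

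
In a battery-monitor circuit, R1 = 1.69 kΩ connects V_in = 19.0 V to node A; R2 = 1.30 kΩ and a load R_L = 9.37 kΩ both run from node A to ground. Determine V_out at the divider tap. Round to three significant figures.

The load sits in parallel with R2, giving an effective lower resistance R2' = R2·R_L/(R2+R_L) = 1.142 kΩ.
Voltage divider with the loaded lower leg: V_out = 19.0 × 1.142/(1.69 + 1.142) = 19.0 × 0.4032 = 7.660 V.

V_out ≈ 7.66 V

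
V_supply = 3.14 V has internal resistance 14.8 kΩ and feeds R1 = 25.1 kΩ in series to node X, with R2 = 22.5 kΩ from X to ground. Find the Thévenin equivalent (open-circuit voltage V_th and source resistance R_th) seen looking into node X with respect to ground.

R1' = 14.8 + 25.1 = 39.90 kΩ (source resistance + R1).
V_th is the unloaded tap voltage: V_supply · R2/(R1'+R2) = 3.14 × 0.3606 = 1.132 V.
Zeroing V_supply shorts the top of R1' to ground, so R_th = R1' ‖ R2 = 14.39 kΩ.

V_th ≈ 1.13 V, R_th ≈ 14.4 kΩ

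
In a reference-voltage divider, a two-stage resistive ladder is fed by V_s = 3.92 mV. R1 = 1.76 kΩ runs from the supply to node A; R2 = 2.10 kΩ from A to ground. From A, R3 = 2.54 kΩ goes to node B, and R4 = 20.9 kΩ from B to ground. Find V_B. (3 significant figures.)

Node A sees R2 in parallel with the series input of stage 2, R3 + R4 = 23.44 kΩ.
Effective lower resistance at A: R2 ‖ 23.44 = 1.927 kΩ.
So V_A = 3.92 × 0.5227 = 2.049 mV.
Then the unloaded second divider: V_B = V_A × R4/(R3+R4) = 2.049 × 0.8916 = 1.827 mV.

V_B ≈ 1.83 mV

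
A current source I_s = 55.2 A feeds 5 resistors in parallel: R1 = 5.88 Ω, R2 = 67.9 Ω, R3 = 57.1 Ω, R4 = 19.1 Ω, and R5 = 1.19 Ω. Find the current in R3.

I ≈ 0.883 A

Conductances: ΣG = 1/5.88 + 1/67.9 + 1/57.1 + 1/19.1 + 1/1.19 = 1.095 (1/Ω).
By the current-divider rule, I = I_s · G_k/ΣG = 55.2 × 0.01599 = 0.8829 A.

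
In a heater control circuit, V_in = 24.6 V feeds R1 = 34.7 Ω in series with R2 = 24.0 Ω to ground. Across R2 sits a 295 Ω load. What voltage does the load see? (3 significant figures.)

V_out ≈ 9.60 V

R2 ‖ R_L = (24.0 × 295)/(24.0 + 295) = 22.19 Ω.
Then V_out = V_in · R2'/(R1 + R2') = 24.6 × 22.19/56.89 = 9.596 V.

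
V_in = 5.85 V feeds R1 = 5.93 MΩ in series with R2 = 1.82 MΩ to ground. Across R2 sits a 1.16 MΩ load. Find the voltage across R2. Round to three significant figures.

First combine the lower leg with the load: R2 ‖ R_L = 0.7085 MΩ.
Voltage divider with the loaded lower leg: V_out = 5.85 × 0.7085/(5.93 + 0.7085) = 5.85 × 0.1067 = 0.6243 V.
(Unloaded it would be 1.37 V; the load pulls it down.)

V_out ≈ 0.624 V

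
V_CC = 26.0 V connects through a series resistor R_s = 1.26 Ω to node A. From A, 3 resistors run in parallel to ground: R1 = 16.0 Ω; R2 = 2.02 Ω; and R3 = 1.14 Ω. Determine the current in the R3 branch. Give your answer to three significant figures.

Parallel bank: R_p = 1/(1/16.0 + 1/2.02 + 1/1.14) = 0.6970 Ω.
Node voltage V_A = V_CC · R_p/(R_s + R_p) = 26.0 × 0.3562 = 9.260 V.
Branch current I = V_A/R3 = 9.260/1.14 = 8.123 A.
(Check via current divider: I_total = 13.29 A; share G_k/ΣG = 0.6114 → same result.)

I ≈ 8.12 A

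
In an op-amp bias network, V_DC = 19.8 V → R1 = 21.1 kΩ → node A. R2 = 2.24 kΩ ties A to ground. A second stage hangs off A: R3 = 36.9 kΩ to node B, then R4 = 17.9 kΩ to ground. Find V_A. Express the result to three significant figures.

Node A sees R2 in parallel with the series input of stage 2, R3 + R4 = 54.80 kΩ.
Effective lower resistance at A: R2 ‖ 54.80 = 2.152 kΩ.
First divider: V_A = V_DC · 2.152/(21.1 + 2.152) = 1.833 V.

V_A ≈ 1.83 V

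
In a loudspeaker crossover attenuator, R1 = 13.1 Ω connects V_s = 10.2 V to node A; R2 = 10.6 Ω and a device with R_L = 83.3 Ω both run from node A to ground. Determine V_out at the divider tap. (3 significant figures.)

V_out ≈ 4.26 V

The load sits in parallel with R2, giving an effective lower resistance R2' = R2·R_L/(R2+R_L) = 9.403 Ω.
Then V_out = V_s · R2'/(R1 + R2') = 10.2 × 9.403/22.50 = 4.262 V.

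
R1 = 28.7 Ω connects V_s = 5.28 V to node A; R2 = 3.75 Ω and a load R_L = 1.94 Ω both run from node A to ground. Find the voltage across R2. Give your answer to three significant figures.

First combine the lower leg with the load: R2 ‖ R_L = 1.279 Ω.
Then V_out = V_s · R2'/(R1 + R2') = 5.28 × 1.279/29.98 = 0.2252 V.
(Unloaded it would be 0.610 V; the load pulls it down.)

V_out ≈ 0.225 V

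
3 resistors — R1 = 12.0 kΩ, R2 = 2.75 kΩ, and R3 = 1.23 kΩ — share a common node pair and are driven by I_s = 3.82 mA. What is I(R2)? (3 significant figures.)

Total conductance ΣG = 1/12.0 + 1/2.75 + 1/1.23 = 1.260 (units of 1/kΩ).
Current divider: I(R2) = I_s · G_k/ΣG = 3.82 × (0.3636/1.260) = 3.82 × 0.2886 = 1.102 mA.

I ≈ 1.10 mA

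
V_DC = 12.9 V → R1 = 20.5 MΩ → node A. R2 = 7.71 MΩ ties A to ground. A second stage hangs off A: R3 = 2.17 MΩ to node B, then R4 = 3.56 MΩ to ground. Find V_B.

V_B ≈ 1.11 V

Node A sees R2 in parallel with the series input of stage 2, R3 + R4 = 5.730 MΩ.
Effective lower resistance at A: R2 ‖ 5.730 = 3.287 MΩ.
V_A = 12.9 × 3.287/(20.5 + 3.287) = 1.783 V.
Stage 2 is unloaded, so V_B = V_A · R4/(R3+R4) = 1.783 × 3.56/5.730 = 1.108 V.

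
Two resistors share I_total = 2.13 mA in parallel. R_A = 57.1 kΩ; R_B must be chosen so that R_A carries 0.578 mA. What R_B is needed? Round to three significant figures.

R_B ≈ 21.3 kΩ

Two-branch current divider: I_A = I_total · R_B/(R_A + R_B).
0.578/2.13 = R_B/(R_A + R_B) → R_B = R_A · (0.2714)/(1 − 0.2714) = 57.1 × 0.3724 = 21.27 kΩ.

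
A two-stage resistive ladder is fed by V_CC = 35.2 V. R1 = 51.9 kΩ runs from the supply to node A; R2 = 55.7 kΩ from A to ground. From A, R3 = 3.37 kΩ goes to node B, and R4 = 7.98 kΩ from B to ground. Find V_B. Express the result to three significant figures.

The second stage (R3 + R4 = 11.35 kΩ) loads node A in parallel with R2.
Effective lower resistance at A: R2 ‖ 11.35 = 9.429 kΩ.
So V_A = 35.2 × 0.1537 = 5.412 V.
V_B = V_A × 0.7031 = 3.805 V.

V_B ≈ 3.80 V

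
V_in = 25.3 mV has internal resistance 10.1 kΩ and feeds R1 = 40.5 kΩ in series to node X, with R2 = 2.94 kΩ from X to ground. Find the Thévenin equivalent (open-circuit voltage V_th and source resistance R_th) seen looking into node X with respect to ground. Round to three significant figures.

R1' = 10.1 + 40.5 = 50.60 kΩ (source resistance + R1).
With X open, the divider is unloaded: V_th = 25.3 × 2.94/53.54 = 1.389 mV.
Zeroing V_in shorts the top of R1' to ground, so R_th = R1' ‖ R2 = 2.779 kΩ.

V_th ≈ 1.39 mV, R_th ≈ 2.78 kΩ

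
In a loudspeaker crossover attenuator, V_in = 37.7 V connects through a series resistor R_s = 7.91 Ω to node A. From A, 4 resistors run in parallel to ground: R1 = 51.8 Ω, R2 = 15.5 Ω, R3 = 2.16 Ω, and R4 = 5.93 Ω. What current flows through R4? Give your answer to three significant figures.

I ≈ 0.955 A

Equivalent of the parallel group: R_p = 1.398 Ω.
V_A = 37.7 × 1.398/9.308 = 5.662 V.
Branch current I = V_A/R4 = 5.662/5.93 = 0.9547 A.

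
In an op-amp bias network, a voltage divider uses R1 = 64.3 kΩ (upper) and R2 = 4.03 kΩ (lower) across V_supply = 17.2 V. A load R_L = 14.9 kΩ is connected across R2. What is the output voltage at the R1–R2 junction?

The load sits in parallel with R2, giving an effective lower resistance R2' = R2·R_L/(R2+R_L) = 3.172 kΩ.
Then V_out = V_supply · R2'/(R1 + R2') = 17.2 × 3.172/67.47 = 0.8086 V.
(Unloaded it would be 1.01 V; the load pulls it down.)

V_out ≈ 0.809 V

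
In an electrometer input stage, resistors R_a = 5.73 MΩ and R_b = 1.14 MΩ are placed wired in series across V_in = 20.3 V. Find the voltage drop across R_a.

V ≈ 16.9 V

ΣR = 5.73 + 1.14 = 6.870 MΩ.
Voltage divider: V = V_in · (5.730 / 6.870) = 20.3 × 0.8341 = 16.93 V.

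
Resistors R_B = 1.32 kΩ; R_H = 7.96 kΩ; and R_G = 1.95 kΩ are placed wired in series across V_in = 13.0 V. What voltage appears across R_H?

ΣR = 1.32 + 7.96 + 1.95 = 11.23 kΩ.
By the voltage-divider rule, V = 13.0 × 7.960/11.23 = 9.215 V.

V ≈ 9.21 V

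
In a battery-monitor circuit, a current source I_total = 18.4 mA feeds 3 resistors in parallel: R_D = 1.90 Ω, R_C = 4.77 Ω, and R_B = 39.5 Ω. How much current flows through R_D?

Total conductance ΣG = 1/1.90 + 1/4.77 + 1/39.5 = 0.7613 (units of 1/Ω).
R_D takes the fraction G_k/ΣG = 0.5263/0.7613 = 0.6914, so I = 18.4 × 0.6914 = 12.72 mA.

I ≈ 12.7 mA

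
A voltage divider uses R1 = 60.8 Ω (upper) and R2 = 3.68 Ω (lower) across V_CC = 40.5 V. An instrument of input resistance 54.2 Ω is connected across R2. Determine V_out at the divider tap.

V_out ≈ 2.17 V

The load sits in parallel with R2, giving an effective lower resistance R2' = R2·R_L/(R2+R_L) = 3.446 Ω.
Then V_out = V_CC · R2'/(R1 + R2') = 40.5 × 3.446/64.25 = 2.172 V.
(Unloaded it would be 2.31 V; the load pulls it down.)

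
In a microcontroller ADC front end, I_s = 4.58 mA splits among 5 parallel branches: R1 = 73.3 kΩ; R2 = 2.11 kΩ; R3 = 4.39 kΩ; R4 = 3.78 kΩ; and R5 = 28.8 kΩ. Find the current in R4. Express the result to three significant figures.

Conductances: ΣG = 1/73.3 + 1/2.11 + 1/4.39 + 1/3.78 + 1/28.8 = 1.015 (1/kΩ).
By the current-divider rule, I = I_s · G_k/ΣG = 4.58 × 0.2607 = 1.194 mA.

I ≈ 1.19 mA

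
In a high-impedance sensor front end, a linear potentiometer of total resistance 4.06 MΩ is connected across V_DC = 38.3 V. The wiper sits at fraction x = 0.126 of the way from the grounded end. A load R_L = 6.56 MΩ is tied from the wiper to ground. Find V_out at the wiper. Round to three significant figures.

Split the track: R_lower = x·R_p = 0.5116 MΩ, R_upper = (1−x)·R_p = 3.548 MΩ.
Lower segment in parallel with the load: 0.5116 ‖ 6.56 = 0.4746 MΩ.
Then V_out = V_DC · 0.4746/(3.548 + 0.4746) = 4.518 V.

V_out ≈ 4.52 V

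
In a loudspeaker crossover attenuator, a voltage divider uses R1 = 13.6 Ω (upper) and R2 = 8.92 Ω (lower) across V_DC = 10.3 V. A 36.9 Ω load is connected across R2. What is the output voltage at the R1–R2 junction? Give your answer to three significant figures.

V_out ≈ 3.56 V

R2 ‖ R_L = (8.92 × 36.9)/(8.92 + 36.9) = 7.184 Ω.
Voltage divider with the loaded lower leg: V_out = 10.3 × 7.184/(13.6 + 7.184) = 10.3 × 0.3456 = 3.560 V.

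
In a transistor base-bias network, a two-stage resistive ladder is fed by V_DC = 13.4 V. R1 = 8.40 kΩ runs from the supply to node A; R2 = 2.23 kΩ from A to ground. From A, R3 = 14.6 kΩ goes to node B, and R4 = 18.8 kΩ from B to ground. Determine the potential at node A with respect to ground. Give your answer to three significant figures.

The second stage (R3 + R4 = 33.40 kΩ) loads node A in parallel with R2.
Effective lower resistance at A: R2 ‖ 33.40 = 2.090 kΩ.
First divider: V_A = V_DC · 2.090/(8.40 + 2.090) = 2.670 V.

V_A ≈ 2.67 V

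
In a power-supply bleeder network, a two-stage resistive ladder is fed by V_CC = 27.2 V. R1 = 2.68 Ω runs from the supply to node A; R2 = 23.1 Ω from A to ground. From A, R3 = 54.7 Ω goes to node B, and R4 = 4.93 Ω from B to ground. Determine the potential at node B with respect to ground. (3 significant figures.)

Looking into the second stage from A: R3 + R4 = 59.63 Ω appears in parallel with R2.
R2 ‖ (R3+R4) = 16.65 Ω.
First divider: V_A = V_CC · 16.65/(2.68 + 16.65) = 23.43 V.
V_B = V_A × 0.08268 = 1.937 V.

V_B ≈ 1.94 V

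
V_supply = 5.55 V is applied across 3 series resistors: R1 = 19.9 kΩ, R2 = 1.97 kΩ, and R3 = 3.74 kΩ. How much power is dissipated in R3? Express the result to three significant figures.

The common current is I = 5.55/25.61 = 0.2167 mA.
P(R3) = I²·R3 = (0.2167)² × 3.74 = 0.1756 mW.

P ≈ 0.176 mW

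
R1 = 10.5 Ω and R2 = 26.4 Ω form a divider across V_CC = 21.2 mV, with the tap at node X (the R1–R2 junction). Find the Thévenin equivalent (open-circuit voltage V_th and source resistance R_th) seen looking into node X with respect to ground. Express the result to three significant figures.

V_th ≈ 15.2 mV, R_th ≈ 7.51 Ω

With X open, the divider is unloaded: V_th = 21.2 × 26.4/36.90 = 15.17 mV.
With V_CC suppressed (replaced by a short), R_th = R1 ‖ R2 = (10.50 × 26.4)/(10.50 + 26.4) = 7.512 Ω.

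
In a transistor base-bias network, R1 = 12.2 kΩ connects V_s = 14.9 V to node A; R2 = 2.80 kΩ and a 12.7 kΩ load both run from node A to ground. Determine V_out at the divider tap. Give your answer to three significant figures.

R2 ‖ R_L = (2.80 × 12.7)/(2.80 + 12.7) = 2.294 kΩ.
Now apply the divider: V_out = 14.9 × 0.1583 = 2.358 V.
(Unloaded it would be 2.78 V; the load pulls it down.)

V_out ≈ 2.36 V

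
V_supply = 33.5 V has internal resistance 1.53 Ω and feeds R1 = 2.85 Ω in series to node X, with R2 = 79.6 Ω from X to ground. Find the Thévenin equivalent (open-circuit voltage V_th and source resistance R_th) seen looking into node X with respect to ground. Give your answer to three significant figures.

V_th ≈ 31.8 V, R_th ≈ 4.15 Ω

R1' = 1.53 + 2.85 = 4.380 Ω (source resistance + R1).
Open-circuit (no load on X): V_th = V_supply · R2/(R1' + R2) = 33.5 × 79.6/(4.380 + 79.6) = 31.75 V.
Zeroing V_supply shorts the top of R1' to ground, so R_th = R1' ‖ R2 = 4.152 Ω.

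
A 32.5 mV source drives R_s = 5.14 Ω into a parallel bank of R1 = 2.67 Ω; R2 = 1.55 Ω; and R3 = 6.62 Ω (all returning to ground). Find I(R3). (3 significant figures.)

Combine the parallel branches: R_p = (1/2.67 + 1/1.55 + 1/6.62)⁻¹ = 0.8542 Ω.
Node voltage V_A = V_CC · R_p/(R_s + R_p) = 32.5 × 0.1425 = 4.631 mV.
I(R3) = V_A / R3 = 4.631/6.62 = 0.6996 mA.

I ≈ 0.700 mA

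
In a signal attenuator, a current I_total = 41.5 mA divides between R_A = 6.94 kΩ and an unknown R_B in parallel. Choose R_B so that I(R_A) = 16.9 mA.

R_B ≈ 4.77 kΩ

In a two-way split, I_A/I_total = R_B/(R_A + R_B).
With f = 0.4072, R_B = R_A · f/(1−f) = 6.94 × 0.6870 = 4.768 kΩ.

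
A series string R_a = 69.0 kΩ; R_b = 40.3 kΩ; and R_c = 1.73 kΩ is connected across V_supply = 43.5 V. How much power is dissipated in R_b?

P ≈ 6.19 mW

The common current is I = 43.5/111.0 = 0.3918 mA.
V(R_b) = I·R = 15.79 V; P = V·I = 15.79 × 0.3918 = 6.186 mW.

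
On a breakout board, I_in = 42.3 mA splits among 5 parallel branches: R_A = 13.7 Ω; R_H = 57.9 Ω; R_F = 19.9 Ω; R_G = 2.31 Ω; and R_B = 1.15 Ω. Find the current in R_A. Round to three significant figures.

Total conductance ΣG = 1/13.7 + 1/57.9 + 1/19.9 + 1/2.31 + 1/1.15 = 1.443 (units of 1/Ω).
By the current-divider rule, I = I_in · G_k/ΣG = 42.3 × 0.05058 = 2.140 mA.

I ≈ 2.14 mA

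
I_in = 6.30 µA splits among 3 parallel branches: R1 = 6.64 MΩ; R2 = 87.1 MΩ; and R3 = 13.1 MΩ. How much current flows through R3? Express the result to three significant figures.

I ≈ 2.02 µA

Total conductance ΣG = 1/6.64 + 1/87.1 + 1/13.1 = 0.2384 (units of 1/MΩ).
Current divider: I(R3) = I_in · G_k/ΣG = 6.30 × (0.07634/0.2384) = 6.30 × 0.3202 = 2.017 µA.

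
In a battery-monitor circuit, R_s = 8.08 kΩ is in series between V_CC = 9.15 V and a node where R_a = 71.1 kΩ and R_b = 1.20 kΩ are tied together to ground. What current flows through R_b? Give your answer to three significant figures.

I ≈ 0.972 mA

Combine the parallel branches: R_p = (1/71.1 + 1/1.20)⁻¹ = 1.180 kΩ.
Node voltage V_A = V_CC · R_p/(R_s + R_p) = 9.15 × 0.1274 = 1.166 V.
Branch current I = V_A/R_b = 1.166/1.20 = 0.9717 mA.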